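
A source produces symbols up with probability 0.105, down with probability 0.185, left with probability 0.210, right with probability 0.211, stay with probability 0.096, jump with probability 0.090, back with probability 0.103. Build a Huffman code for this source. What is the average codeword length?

2.765 bits/symbol

Repeatedly combine the two least-probable nodes; the expected code length is the sum of the merged weights.
merge 9/100 + 12/125 → 93/500
merge 103/1000 + 21/200 → 26/125
merge 37/200 + 93/500 → 371/1000
merge 26/125 + 21/100 → 209/500
merge 211/1000 + 371/1000 → 291/500
merge 209/500 + 291/500 → 1
L = 93/500 + 26/125 + 371/1000 + 209/500 + 291/500 + 1 = 553/200 = 2.765 bits/symbol.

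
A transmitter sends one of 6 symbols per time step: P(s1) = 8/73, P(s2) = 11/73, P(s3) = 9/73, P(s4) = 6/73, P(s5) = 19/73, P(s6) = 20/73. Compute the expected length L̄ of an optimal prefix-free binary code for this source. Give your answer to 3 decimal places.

Repeatedly combine the two least-probable nodes; the expected code length is the sum of the merged weights.
merge 6/73 + 8/73 → 14/73
merge 9/73 + 11/73 → 20/73
merge 14/73 + 19/73 → 33/73
merge 20/73 + 20/73 → 40/73
merge 33/73 + 40/73 → 1
L = 14/73 + 20/73 + 33/73 + 40/73 + 1 = 180/73 ≈ 2.466 bits/symbol.

2.466 bits/symbol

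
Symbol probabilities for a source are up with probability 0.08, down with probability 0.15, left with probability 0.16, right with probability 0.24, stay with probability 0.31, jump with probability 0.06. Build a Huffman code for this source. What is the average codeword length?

Repeatedly combine the two least-probable nodes; the expected code length is the sum of the merged weights.
merge 3/50 + 2/25 → 7/50
merge 7/50 + 3/20 → 29/100
merge 4/25 + 6/25 → 2/5
merge 29/100 + 31/100 → 3/5
merge 2/5 + 3/5 → 1
L = 7/50 + 29/100 + 2/5 + 3/5 + 1 = 243/100 = 2.43 bits/symbol.

2.43 bits/symbol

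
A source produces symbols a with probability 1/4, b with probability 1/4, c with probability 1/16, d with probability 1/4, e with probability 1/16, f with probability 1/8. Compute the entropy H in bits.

2.375 bits

Each probability is a power of 1/2, so log₂(1/p) is an integer.
H = Σ p·log₂(1/p) = 1/4·2 + 1/4·2 + 1/16·4 + 1/4·2 + 1/16·4 + 1/8·3 = 2.375 bits.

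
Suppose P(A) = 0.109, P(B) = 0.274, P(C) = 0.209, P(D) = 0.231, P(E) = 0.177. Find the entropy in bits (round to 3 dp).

2.263 bits

H = −Σ pᵢ log₂ pᵢ.
−0.109·log₂(0.109) = 0.3485
−0.274·log₂(0.274) = 0.5118
−0.209·log₂(0.209) = 0.4720
−0.231·log₂(0.231) = 0.4883
−0.177·log₂(0.177) = 0.4422
Sum ≈ 2.2628 → 2.263 bits.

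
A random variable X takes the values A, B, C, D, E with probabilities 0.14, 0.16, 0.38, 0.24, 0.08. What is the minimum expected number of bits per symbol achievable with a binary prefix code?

2.22 bits/symbol

Repeatedly combine the two least-probable nodes; the expected code length is the sum of the merged weights.
merge 2/25 + 7/50 → 11/50
merge 4/25 + 11/50 → 19/50
merge 6/25 + 19/50 → 31/50
merge 19/50 + 31/50 → 1
L = 11/50 + 19/50 + 31/50 + 1 = 111/50 = 2.22 bits/symbol.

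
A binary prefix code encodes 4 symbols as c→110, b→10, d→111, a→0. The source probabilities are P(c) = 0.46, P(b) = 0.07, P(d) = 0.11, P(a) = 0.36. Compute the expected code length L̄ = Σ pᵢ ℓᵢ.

L̄ = Σ pᵢ·ℓᵢ = 0.46·3 + 0.07·2 + 0.11·3 + 0.36·1 = 2.21 bits/symbol.

2.21 bits/symbol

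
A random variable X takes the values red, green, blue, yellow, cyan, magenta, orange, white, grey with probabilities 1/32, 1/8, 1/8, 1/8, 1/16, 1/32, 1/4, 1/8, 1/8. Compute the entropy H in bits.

Each probability is a power of 1/2, so log₂(1/p) is an integer.
H = Σ p·log₂(1/p) = 1/32·5 + 1/8·3 + 1/8·3 + 1/8·3 + 1/16·4 + 1/32·5 + 1/4·2 + 1/8·3 + 1/8·3 = 2.9375 bits.

2.9375 bits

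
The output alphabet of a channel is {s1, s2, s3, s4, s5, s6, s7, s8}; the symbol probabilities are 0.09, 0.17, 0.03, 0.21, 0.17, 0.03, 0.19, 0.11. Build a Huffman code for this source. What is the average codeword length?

Repeatedly combine the two least-probable nodes; the expected code length is the sum of the merged weights.
merge 3/100 + 3/100 → 3/50
merge 3/50 + 9/100 → 3/20
merge 11/100 + 3/20 → 13/50
merge 17/100 + 17/100 → 17/50
merge 19/100 + 21/100 → 2/5
merge 13/50 + 17/50 → 3/5
merge 2/5 + 3/5 → 1
L = 3/50 + 3/20 + 13/50 + 17/50 + 2/5 + 3/5 + 1 = 281/100 = 2.81 bits/symbol.

2.81 bits/symbol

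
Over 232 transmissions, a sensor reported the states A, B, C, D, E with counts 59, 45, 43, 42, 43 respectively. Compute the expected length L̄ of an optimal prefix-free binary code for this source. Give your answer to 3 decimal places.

Probabilities are the counts divided by 232.
Repeatedly combine the two least-probable nodes; the expected code length is the sum of the merged weights.
merge 21/116 + 43/232 → 85/232
merge 43/232 + 45/232 → 11/29
merge 59/232 + 85/232 → 18/29
merge 11/29 + 18/29 → 1
L = 85/232 + 11/29 + 18/29 + 1 = 549/232 ≈ 2.366 bits/symbol.

2.366 bits/symbol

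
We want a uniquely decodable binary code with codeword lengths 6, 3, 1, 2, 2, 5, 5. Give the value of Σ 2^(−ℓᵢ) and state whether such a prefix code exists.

1.203125; no

With common denominator 2^6 = 64: Σ 2^(−ℓᵢ) = 1/64 + 8/64 + 32/64 + 16/64 + 16/64 + 2/64 + 2/64 = 77/64 = 1.203125.
Kraft's inequality requires Σ ≤ 1; here Σ = 1.203125 > 1, so no such prefix code exists.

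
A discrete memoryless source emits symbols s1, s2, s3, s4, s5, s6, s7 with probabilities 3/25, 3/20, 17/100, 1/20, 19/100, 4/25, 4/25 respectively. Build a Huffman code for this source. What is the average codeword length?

2.81 bits/symbol

Repeatedly combine the two least-probable nodes; the expected code length is the sum of the merged weights.
merge 1/20 + 3/25 → 17/100
merge 3/20 + 4/25 → 31/100
merge 4/25 + 17/100 → 33/100
merge 17/100 + 19/100 → 9/25
merge 31/100 + 33/100 → 16/25
merge 9/25 + 16/25 → 1
L = 17/100 + 31/100 + 33/100 + 9/25 + 16/25 + 1 = 281/100 = 2.81 bits/symbol.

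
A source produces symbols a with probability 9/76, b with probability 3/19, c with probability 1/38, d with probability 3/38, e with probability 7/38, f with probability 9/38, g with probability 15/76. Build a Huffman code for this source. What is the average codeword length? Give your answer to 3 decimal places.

2.671 bits/symbol

Repeatedly combine the two least-probable nodes; the expected code length is the sum of the merged weights.
merge 1/38 + 3/38 → 2/19
merge 2/19 + 9/76 → 17/76
merge 3/19 + 7/38 → 13/38
merge 15/76 + 17/76 → 8/19
merge 9/38 + 13/38 → 11/19
merge 8/19 + 11/19 → 1
L = 2/19 + 17/76 + 13/38 + 8/19 + 11/19 + 1 = 203/76 ≈ 2.671 bits/symbol.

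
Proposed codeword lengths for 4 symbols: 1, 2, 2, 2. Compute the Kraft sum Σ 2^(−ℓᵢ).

With common denominator 2^2 = 4: Σ 2^(−ℓᵢ) = 2/4 + 1/4 + 1/4 + 1/4 = 5/4 = 1.25.

1.25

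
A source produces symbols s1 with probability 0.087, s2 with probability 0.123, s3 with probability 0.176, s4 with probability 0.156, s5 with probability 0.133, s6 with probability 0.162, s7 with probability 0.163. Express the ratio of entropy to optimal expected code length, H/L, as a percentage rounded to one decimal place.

Entropy H = −Σ p log₂ p ≈ 2.7767 bits.
Huffman merges: 87/1000+123/1000→21/100; 133/1000+39/250→289/1000; 81/500+163/1000→13/40; 22/125+21/100→193/500; 289/1000+13/40→307/500; 193/500+307/500→1. L = 353/125 ≈ 2.8240.
Efficiency = H/L = 2.7767/2.8240 = 98.3%.

98.3%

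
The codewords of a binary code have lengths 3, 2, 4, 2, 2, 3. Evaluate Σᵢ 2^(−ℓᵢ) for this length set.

1.0625

With common denominator 2^4 = 16: Σ 2^(−ℓᵢ) = 2/16 + 4/16 + 1/16 + 4/16 + 4/16 + 2/16 = 17/16 = 1.0625.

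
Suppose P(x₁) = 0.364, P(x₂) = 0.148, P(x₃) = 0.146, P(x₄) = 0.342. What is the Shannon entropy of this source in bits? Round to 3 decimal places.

1.873 bits

H = −Σ pᵢ log₂ pᵢ.
−0.364·log₂(0.364) = 0.5307
−0.148·log₂(0.148) = 0.4079
−0.146·log₂(0.146) = 0.4053
−0.342·log₂(0.342) = 0.5294
Sum ≈ 1.8733 → 1.873 bits.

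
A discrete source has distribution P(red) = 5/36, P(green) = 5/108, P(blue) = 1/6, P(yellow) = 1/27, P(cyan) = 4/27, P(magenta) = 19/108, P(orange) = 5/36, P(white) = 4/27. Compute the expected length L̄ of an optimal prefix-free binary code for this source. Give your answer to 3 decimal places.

2.907 bits/symbol

Repeatedly combine the two least-probable nodes; the expected code length is the sum of the merged weights.
merge 1/27 + 5/108 → 1/12
merge 1/12 + 5/36 → 2/9
merge 5/36 + 4/27 → 31/108
merge 4/27 + 1/6 → 17/54
merge 19/108 + 2/9 → 43/108
merge 31/108 + 17/54 → 65/108
merge 43/108 + 65/108 → 1
L = 1/12 + 2/9 + 31/108 + 17/54 + 43/108 + 65/108 + 1 = 157/54 ≈ 2.907 bits/symbol.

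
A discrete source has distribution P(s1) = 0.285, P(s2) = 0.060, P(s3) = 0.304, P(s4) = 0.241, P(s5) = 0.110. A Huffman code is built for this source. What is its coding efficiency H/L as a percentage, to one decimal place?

98.0%

Entropy H = −Σ p log₂ p ≈ 2.1269 bits.
Huffman merges: 3/50+11/100→17/100; 17/100+241/1000→411/1000; 57/200+38/125→589/1000; 411/1000+589/1000→1. L = 217/100 ≈ 2.1700.
Efficiency = H/L = 2.1269/2.1700 = 98.0%.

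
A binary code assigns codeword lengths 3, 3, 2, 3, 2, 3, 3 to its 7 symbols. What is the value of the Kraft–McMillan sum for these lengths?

With common denominator 2^3 = 8: Σ 2^(−ℓᵢ) = 1/8 + 1/8 + 2/8 + 1/8 + 2/8 + 1/8 + 1/8 = 9/8 = 1.125.

1.125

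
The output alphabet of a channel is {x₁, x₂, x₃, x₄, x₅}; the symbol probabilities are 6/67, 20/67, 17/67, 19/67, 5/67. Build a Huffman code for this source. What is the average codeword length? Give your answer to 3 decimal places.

Repeatedly combine the two least-probable nodes; the expected code length is the sum of the merged weights.
merge 5/67 + 6/67 → 11/67
merge 11/67 + 17/67 → 28/67
merge 19/67 + 20/67 → 39/67
merge 28/67 + 39/67 → 1
L = 11/67 + 28/67 + 39/67 + 1 = 145/67 ≈ 2.164 bits/symbol.

2.164 bits/symbol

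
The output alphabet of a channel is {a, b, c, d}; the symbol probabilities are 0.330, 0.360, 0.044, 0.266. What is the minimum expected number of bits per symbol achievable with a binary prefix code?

1.95 bits/symbol

Repeatedly combine the two least-probable nodes; the expected code length is the sum of the merged weights.
merge 11/250 + 133/500 → 31/100
merge 31/100 + 33/100 → 16/25
merge 9/25 + 16/25 → 1
L = 31/100 + 16/25 + 1 = 39/20 = 1.95 bits/symbol.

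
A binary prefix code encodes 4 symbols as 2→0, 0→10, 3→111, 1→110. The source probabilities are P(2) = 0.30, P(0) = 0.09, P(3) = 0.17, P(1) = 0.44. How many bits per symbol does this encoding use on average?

L̄ = Σ pᵢ·ℓᵢ = 0.30·1 + 0.09·2 + 0.17·3 + 0.44·3 = 2.31 bits/symbol.

2.31 bits/symbol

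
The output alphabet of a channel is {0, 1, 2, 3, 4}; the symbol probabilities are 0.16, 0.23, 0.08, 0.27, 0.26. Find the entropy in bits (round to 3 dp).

2.218 bits

H = −Σ pᵢ log₂ pᵢ.
−0.16·log₂(0.16) = 0.4230
−0.23·log₂(0.23) = 0.4877
−0.08·log₂(0.08) = 0.2915
−0.27·log₂(0.27) = 0.5100
−0.26·log₂(0.26) = 0.5053
Sum ≈ 2.2175 → 2.218 bits.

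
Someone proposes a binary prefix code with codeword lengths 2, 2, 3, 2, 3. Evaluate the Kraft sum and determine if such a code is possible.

With common denominator 2^3 = 8: Σ 2^(−ℓᵢ) = 2/8 + 2/8 + 1/8 + 2/8 + 1/8 = 8/8 = 1.
Kraft's inequality requires Σ ≤ 1; here Σ = 1 ≤ 1, so such a prefix code exists.

1; yes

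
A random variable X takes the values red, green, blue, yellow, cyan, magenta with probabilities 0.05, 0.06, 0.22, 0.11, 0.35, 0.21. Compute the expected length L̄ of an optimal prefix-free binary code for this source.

Repeatedly combine the two least-probable nodes; the expected code length is the sum of the merged weights.
merge 1/20 + 3/50 → 11/100
merge 11/100 + 11/100 → 11/50
merge 21/100 + 11/50 → 43/100
merge 11/50 + 7/20 → 57/100
merge 43/100 + 57/100 → 1
L = 11/100 + 11/50 + 43/100 + 57/100 + 1 = 233/100 = 2.33 bits/symbol.

2.33 bits/symbol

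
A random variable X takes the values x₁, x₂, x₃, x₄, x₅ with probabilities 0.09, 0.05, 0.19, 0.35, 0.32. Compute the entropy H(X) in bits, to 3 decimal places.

2.040 bits

H = −Σ pᵢ log₂ pᵢ.
−0.09·log₂(0.09) = 0.3127
−0.05·log₂(0.05) = 0.2161
−0.19·log₂(0.19) = 0.4552
−0.35·log₂(0.35) = 0.5301
−0.32·log₂(0.32) = 0.5260
Sum ≈ 2.0401 → 2.040 bits.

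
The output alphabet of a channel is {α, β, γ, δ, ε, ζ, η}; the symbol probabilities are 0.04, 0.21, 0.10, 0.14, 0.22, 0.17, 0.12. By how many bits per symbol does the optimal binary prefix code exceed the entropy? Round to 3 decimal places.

Entropy H = −Σ p log₂ p ≈ 2.6701 bits.
Huffman merges: 1/25+1/10→7/50; 3/25+7/50→13/50; 7/50+17/100→31/100; 21/100+11/50→43/100; 13/50+31/100→57/100; 43/100+57/100→1. L = 271/100 ≈ 2.7100.
L − H = 2.7100 − 2.6701 = 0.040 bits.

0.040 bits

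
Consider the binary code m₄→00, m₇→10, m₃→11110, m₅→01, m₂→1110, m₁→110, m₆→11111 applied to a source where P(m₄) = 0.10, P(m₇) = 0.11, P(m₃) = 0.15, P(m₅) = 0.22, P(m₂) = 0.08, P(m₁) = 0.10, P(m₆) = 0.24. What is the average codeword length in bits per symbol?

L̄ = Σ pᵢ·ℓᵢ = 0.10·2 + 0.11·2 + 0.15·5 + 0.22·2 + 0.08·4 + 0.10·3 + 0.24·5 = 3.43 bits/symbol.

3.43 bits/symbol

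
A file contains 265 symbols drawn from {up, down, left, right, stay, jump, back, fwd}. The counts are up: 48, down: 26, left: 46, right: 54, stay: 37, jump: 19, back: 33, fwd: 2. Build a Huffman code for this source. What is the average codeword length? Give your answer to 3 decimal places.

2.872 bits/symbol

Probabilities are the counts divided by 265.
Repeatedly combine the two least-probable nodes; the expected code length is the sum of the merged weights.
merge 2/265 + 19/265 → 21/265
merge 21/265 + 26/265 → 47/265
merge 33/265 + 37/265 → 14/53
merge 46/265 + 47/265 → 93/265
merge 48/265 + 54/265 → 102/265
merge 14/53 + 93/265 → 163/265
merge 102/265 + 163/265 → 1
L = 21/265 + 47/265 + 14/53 + 93/265 + 102/265 + 163/265 + 1 = 761/265 ≈ 2.872 bits/symbol.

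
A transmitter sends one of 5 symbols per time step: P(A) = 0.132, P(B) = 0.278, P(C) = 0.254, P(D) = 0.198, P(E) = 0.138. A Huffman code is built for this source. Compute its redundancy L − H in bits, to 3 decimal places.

Entropy H = −Σ p log₂ p ≈ 2.2581 bits.
Huffman merges: 33/250+69/500→27/100; 99/500+127/500→113/250; 27/100+139/500→137/250; 113/250+137/250→1. L = 227/100 ≈ 2.2700.
L − H = 2.2700 − 2.2581 = 0.012 bits.

0.012 bits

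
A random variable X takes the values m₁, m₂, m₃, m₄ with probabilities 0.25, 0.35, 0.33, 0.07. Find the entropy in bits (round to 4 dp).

H = −Σ pᵢ log₂ pᵢ.
−0.25·log₂(0.25) = 0.5000
−0.35·log₂(0.35) = 0.5301
−0.33·log₂(0.33) = 0.5278
−0.07·log₂(0.07) = 0.2686
Sum ≈ 1.8265 → 1.8265 bits.

1.8265 bits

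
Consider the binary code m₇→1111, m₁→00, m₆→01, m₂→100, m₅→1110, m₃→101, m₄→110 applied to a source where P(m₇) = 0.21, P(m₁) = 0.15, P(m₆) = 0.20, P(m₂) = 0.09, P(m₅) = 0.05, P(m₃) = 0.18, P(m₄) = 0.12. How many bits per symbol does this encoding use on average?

2.91 bits/symbol

L̄ = Σ pᵢ·ℓᵢ = 0.21·4 + 0.15·2 + 0.20·2 + 0.09·3 + 0.05·4 + 0.18·3 + 0.12·3 = 2.91 bits/symbol.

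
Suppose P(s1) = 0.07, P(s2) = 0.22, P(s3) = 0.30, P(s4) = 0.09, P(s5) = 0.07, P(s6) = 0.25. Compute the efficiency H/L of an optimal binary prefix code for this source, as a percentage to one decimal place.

Entropy H = −Σ p log₂ p ≈ 2.3514 bits.
Huffman merges: 7/100+7/100→7/50; 9/100+7/50→23/100; 11/50+23/100→9/20; 1/4+3/10→11/20; 9/20+11/20→1. L = 237/100 ≈ 2.3700.
Efficiency = H/L = 2.3514/2.3700 = 99.2%.

99.2%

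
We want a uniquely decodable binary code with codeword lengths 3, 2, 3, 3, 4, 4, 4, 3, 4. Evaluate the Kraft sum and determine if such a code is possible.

With common denominator 2^4 = 16: Σ 2^(−ℓᵢ) = 2/16 + 4/16 + 2/16 + 2/16 + 1/16 + 1/16 + 1/16 + 2/16 + 1/16 = 16/16 = 1.
Kraft's inequality requires Σ ≤ 1; here Σ = 1 ≤ 1, so such a prefix code exists.

1; yes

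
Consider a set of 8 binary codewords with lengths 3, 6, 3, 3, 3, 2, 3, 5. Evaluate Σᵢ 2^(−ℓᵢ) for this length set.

0.921875

With common denominator 2^6 = 64: Σ 2^(−ℓᵢ) = 8/64 + 1/64 + 8/64 + 8/64 + 8/64 + 16/64 + 8/64 + 2/64 = 59/64 = 0.921875.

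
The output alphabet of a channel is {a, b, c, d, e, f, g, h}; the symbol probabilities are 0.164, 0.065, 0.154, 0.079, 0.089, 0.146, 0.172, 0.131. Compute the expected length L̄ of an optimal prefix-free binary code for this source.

Repeatedly combine the two least-probable nodes; the expected code length is the sum of the merged weights.
merge 13/200 + 79/1000 → 18/125
merge 89/1000 + 131/1000 → 11/50
merge 18/125 + 73/500 → 29/100
merge 77/500 + 41/250 → 159/500
merge 43/250 + 11/50 → 49/125
merge 29/100 + 159/500 → 76/125
merge 49/125 + 76/125 → 1
L = 18/125 + 11/50 + 29/100 + 159/500 + 49/125 + 76/125 + 1 = 743/250 = 2.972 bits/symbol.

2.972 bits/symbol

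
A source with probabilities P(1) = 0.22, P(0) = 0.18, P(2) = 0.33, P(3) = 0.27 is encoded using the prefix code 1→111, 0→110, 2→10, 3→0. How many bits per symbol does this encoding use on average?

2.13 bits/symbol

L̄ = Σ pᵢ·ℓᵢ = 0.22·3 + 0.18·3 + 0.33·2 + 0.27·1 = 2.13 bits/symbol.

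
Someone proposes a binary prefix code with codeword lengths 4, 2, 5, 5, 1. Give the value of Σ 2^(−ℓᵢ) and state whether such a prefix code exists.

0.875; yes

With common denominator 2^5 = 32: Σ 2^(−ℓᵢ) = 2/32 + 8/32 + 1/32 + 1/32 + 16/32 = 28/32 = 0.875.
Kraft's inequality requires Σ ≤ 1; here Σ = 0.875 ≤ 1, so such a prefix code exists.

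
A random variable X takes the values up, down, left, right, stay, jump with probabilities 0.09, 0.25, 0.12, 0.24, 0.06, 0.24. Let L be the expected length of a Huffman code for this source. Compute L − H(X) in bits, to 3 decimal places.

Entropy H = −Σ p log₂ p ≈ 2.4115 bits.
Huffman merges: 3/50+9/100→3/20; 3/25+3/20→27/100; 6/25+6/25→12/25; 1/4+27/100→13/25; 12/25+13/25→1. L = 121/50 ≈ 2.4200.
L − H = 2.4200 − 2.4115 = 0.008 bits.

0.008 bits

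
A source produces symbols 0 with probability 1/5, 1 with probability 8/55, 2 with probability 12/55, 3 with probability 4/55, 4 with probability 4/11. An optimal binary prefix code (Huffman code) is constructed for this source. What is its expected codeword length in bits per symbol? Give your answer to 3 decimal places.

2.218 bits/symbol

Repeatedly combine the two least-probable nodes; the expected code length is the sum of the merged weights.
merge 4/55 + 8/55 → 12/55
merge 1/5 + 12/55 → 23/55
merge 12/55 + 4/11 → 32/55
merge 23/55 + 32/55 → 1
L = 12/55 + 23/55 + 32/55 + 1 = 122/55 ≈ 2.218 bits/symbol.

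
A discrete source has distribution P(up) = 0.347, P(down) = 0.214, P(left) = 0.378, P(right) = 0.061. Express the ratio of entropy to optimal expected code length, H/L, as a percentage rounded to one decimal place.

94.0%

Entropy H = −Σ p log₂ p ≈ 1.7825 bits.
Huffman merges: 61/1000+107/500→11/40; 11/40+347/1000→311/500; 189/500+311/500→1. L = 1897/1000 ≈ 1.8970.
Efficiency = H/L = 1.7825/1.8970 = 94.0%.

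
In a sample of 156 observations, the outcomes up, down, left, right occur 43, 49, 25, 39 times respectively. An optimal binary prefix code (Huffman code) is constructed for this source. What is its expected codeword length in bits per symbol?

Probabilities are the counts divided by 156.
Repeatedly combine the two least-probable nodes; the expected code length is the sum of the merged weights.
merge 25/156 + 1/4 → 16/39
merge 43/156 + 49/156 → 23/39
merge 16/39 + 23/39 → 1
L = 16/39 + 23/39 + 1 = 2 bits/symbol.

2 bits/symbol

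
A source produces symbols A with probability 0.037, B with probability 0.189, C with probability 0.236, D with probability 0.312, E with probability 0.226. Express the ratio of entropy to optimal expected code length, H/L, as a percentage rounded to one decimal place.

Entropy H = −Σ p log₂ p ≈ 2.1311 bits.
Huffman merges: 37/1000+189/1000→113/500; 113/500+113/500→113/250; 59/250+39/125→137/250; 113/250+137/250→1. L = 1113/500 ≈ 2.2260.
Efficiency = H/L = 2.1311/2.2260 = 95.7%.

95.7%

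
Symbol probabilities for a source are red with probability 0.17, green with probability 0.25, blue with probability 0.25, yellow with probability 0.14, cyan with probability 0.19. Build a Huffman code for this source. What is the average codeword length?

2.31 bits/symbol

Repeatedly combine the two least-probable nodes; the expected code length is the sum of the merged weights.
merge 7/50 + 17/100 → 31/100
merge 19/100 + 1/4 → 11/25
merge 1/4 + 31/100 → 14/25
merge 11/25 + 14/25 → 1
L = 31/100 + 11/25 + 14/25 + 1 = 231/100 = 2.31 bits/symbol.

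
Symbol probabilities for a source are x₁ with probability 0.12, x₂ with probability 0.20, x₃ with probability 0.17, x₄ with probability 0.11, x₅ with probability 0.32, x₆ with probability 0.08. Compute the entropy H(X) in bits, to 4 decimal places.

H = −Σ pᵢ log₂ pᵢ.
−0.12·log₂(0.12) = 0.3671
−0.20·log₂(0.20) = 0.4644
−0.17·log₂(0.17) = 0.4346
−0.11·log₂(0.11) = 0.3503
−0.32·log₂(0.32) = 0.5260
−0.08·log₂(0.08) = 0.2915
Sum ≈ 2.4339 → 2.4339 bits.

2.4339 bits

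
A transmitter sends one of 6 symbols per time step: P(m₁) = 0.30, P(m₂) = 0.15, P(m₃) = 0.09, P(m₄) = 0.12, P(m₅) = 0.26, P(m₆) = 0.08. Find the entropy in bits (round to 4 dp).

2.4082 bits

H = −Σ pᵢ log₂ pᵢ.
−0.30·log₂(0.30) = 0.5211
−0.15·log₂(0.15) = 0.4105
−0.09·log₂(0.09) = 0.3127
−0.12·log₂(0.12) = 0.3671
−0.26·log₂(0.26) = 0.5053
−0.08·log₂(0.08) = 0.2915
Sum ≈ 2.4082 → 2.4082 bits.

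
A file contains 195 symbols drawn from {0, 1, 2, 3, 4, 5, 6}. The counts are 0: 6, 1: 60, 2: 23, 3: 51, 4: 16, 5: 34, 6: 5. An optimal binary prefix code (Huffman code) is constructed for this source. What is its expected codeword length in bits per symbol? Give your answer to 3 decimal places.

2.451 bits/symbol

Probabilities are the counts divided by 195.
Repeatedly combine the two least-probable nodes; the expected code length is the sum of the merged weights.
merge 1/39 + 2/65 → 11/195
merge 11/195 + 16/195 → 9/65
merge 23/195 + 9/65 → 10/39
merge 34/195 + 10/39 → 28/65
merge 17/65 + 4/13 → 37/65
merge 28/65 + 37/65 → 1
L = 11/195 + 9/65 + 10/39 + 28/65 + 37/65 + 1 = 478/195 ≈ 2.451 bits/symbol.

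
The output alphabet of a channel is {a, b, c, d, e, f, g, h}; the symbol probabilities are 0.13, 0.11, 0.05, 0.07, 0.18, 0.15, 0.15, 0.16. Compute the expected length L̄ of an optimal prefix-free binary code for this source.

2.94 bits/symbol

Repeatedly combine the two least-probable nodes; the expected code length is the sum of the merged weights.
merge 1/20 + 7/100 → 3/25
merge 11/100 + 3/25 → 23/100
merge 13/100 + 3/20 → 7/25
merge 3/20 + 4/25 → 31/100
merge 9/50 + 23/100 → 41/100
merge 7/25 + 31/100 → 59/100
merge 41/100 + 59/100 → 1
L = 3/25 + 23/100 + 7/25 + 31/100 + 41/100 + 59/100 + 1 = 147/50 = 2.94 bits/symbol.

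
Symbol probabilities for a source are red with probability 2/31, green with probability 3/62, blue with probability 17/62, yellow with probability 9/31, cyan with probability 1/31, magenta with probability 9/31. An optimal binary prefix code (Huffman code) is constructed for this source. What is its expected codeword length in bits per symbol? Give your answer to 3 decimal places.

2.226 bits/symbol

Repeatedly combine the two least-probable nodes; the expected code length is the sum of the merged weights.
merge 1/31 + 3/62 → 5/62
merge 2/31 + 5/62 → 9/62
merge 9/62 + 17/62 → 13/31
merge 9/31 + 9/31 → 18/31
merge 13/31 + 18/31 → 1
L = 5/62 + 9/62 + 13/31 + 18/31 + 1 = 69/31 ≈ 2.226 bits/symbol.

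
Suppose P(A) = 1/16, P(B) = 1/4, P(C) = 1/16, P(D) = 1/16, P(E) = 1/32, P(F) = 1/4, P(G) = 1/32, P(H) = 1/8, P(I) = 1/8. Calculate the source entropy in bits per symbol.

2.8125 bits

Each probability is a power of 1/2, so log₂(1/p) is an integer.
H = Σ p·log₂(1/p) = 1/16·4 + 1/4·2 + 1/16·4 + 1/16·4 + 1/32·5 + 1/4·2 + 1/32·5 + 1/8·3 + 1/8·3 = 2.8125 bits.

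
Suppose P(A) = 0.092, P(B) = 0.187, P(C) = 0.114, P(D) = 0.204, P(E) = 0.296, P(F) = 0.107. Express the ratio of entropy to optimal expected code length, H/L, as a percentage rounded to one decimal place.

Entropy H = −Σ p log₂ p ≈ 2.4589 bits.
Huffman merges: 23/250+107/1000→199/1000; 57/500+187/1000→301/1000; 199/1000+51/250→403/1000; 37/125+301/1000→597/1000; 403/1000+597/1000→1. L = 5/2 ≈ 2.5000.
Efficiency = H/L = 2.4589/2.5000 = 98.4%.

98.4%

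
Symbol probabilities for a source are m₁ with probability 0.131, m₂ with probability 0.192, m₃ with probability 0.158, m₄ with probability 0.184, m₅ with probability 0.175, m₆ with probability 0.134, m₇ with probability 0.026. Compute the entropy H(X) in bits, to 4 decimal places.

H = −Σ pᵢ log₂ pᵢ.
−0.131·log₂(0.131) = 0.3841
−0.192·log₂(0.192) = 0.4571
−0.158·log₂(0.158) = 0.4206
−0.184·log₂(0.184) = 0.4494
−0.175·log₂(0.175) = 0.4401
−0.134·log₂(0.134) = 0.3886
−0.026·log₂(0.026) = 0.1369
Sum ≈ 2.6767 → 2.6767 bits.

2.6767 bits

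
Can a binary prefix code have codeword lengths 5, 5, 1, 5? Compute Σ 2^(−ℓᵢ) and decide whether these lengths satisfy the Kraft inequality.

With common denominator 2^5 = 32: Σ 2^(−ℓᵢ) = 1/32 + 1/32 + 16/32 + 1/32 = 19/32 = 0.59375.
Kraft's inequality requires Σ ≤ 1; here Σ = 0.59375 ≤ 1, so such a prefix code exists.

0.59375; yes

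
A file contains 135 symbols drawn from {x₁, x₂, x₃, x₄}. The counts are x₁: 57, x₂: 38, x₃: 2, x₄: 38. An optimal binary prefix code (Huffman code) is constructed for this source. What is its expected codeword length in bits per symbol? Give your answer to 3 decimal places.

1.874 bits/symbol

Probabilities are the counts divided by 135.
Repeatedly combine the two least-probable nodes; the expected code length is the sum of the merged weights.
merge 2/135 + 38/135 → 8/27
merge 38/135 + 8/27 → 26/45
merge 19/45 + 26/45 → 1
L = 8/27 + 26/45 + 1 = 253/135 ≈ 1.874 bits/symbol.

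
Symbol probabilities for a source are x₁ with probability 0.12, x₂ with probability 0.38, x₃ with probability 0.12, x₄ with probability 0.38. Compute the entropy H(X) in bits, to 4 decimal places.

H = −Σ pᵢ log₂ pᵢ.
−0.12·log₂(0.12) = 0.3671
−0.38·log₂(0.38) = 0.5305
−0.12·log₂(0.12) = 0.3671
−0.38·log₂(0.38) = 0.5305
Sum ≈ 1.7950 → 1.7950 bits.

1.7950 bits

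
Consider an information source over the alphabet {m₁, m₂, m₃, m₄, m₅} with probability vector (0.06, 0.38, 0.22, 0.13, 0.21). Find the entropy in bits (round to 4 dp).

H = −Σ pᵢ log₂ pᵢ.
−0.06·log₂(0.06) = 0.2435
−0.38·log₂(0.38) = 0.5305
−0.22·log₂(0.22) = 0.4806
−0.13·log₂(0.13) = 0.3826
−0.21·log₂(0.21) = 0.4728
Sum ≈ 2.1100 → 2.1100 bits.

2.1100 bits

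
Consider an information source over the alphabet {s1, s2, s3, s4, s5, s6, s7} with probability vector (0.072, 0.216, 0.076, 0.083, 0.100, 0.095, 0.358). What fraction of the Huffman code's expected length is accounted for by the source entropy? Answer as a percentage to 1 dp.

Entropy H = −Σ p log₂ p ≈ 2.5168 bits.
Huffman merges: 9/125+19/250→37/250; 83/1000+19/200→89/500; 1/10+37/250→31/125; 89/500+27/125→197/500; 31/125+179/500→303/500; 197/500+303/500→1. L = 1287/500 ≈ 2.5740.
Efficiency = H/L = 2.5168/2.5740 = 97.8%.

97.8%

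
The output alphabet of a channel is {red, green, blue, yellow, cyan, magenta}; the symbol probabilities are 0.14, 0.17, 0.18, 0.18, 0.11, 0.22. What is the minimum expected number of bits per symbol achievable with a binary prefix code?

Repeatedly combine the two least-probable nodes; the expected code length is the sum of the merged weights.
merge 11/100 + 7/50 → 1/4
merge 17/100 + 9/50 → 7/20
merge 9/50 + 11/50 → 2/5
merge 1/4 + 7/20 → 3/5
merge 2/5 + 3/5 → 1
L = 1/4 + 7/20 + 2/5 + 3/5 + 1 = 13/5 = 2.6 bits/symbol.

2.6 bits/symbol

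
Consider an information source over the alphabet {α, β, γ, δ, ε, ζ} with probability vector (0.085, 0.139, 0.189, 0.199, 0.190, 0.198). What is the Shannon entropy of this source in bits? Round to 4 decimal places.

2.5336 bits

H = −Σ pᵢ log₂ pᵢ.
−0.085·log₂(0.085) = 0.3023
−0.139·log₂(0.139) = 0.3957
−0.189·log₂(0.189) = 0.4543
−0.199·log₂(0.199) = 0.4635
−0.190·log₂(0.190) = 0.4552
−0.198·log₂(0.198) = 0.4626
Sum ≈ 2.5336 → 2.5336 bits.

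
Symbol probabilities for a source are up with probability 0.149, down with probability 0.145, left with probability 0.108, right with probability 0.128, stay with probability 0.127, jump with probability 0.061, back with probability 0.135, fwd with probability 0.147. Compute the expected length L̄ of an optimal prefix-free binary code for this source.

Repeatedly combine the two least-probable nodes; the expected code length is the sum of the merged weights.
merge 61/1000 + 27/250 → 169/1000
merge 127/1000 + 16/125 → 51/200
merge 27/200 + 29/200 → 7/25
merge 147/1000 + 149/1000 → 37/125
merge 169/1000 + 51/200 → 53/125
merge 7/25 + 37/125 → 72/125
merge 53/125 + 72/125 → 1
L = 169/1000 + 51/200 + 7/25 + 37/125 + 53/125 + 72/125 + 1 = 3 bits/symbol.

3 bits/symbol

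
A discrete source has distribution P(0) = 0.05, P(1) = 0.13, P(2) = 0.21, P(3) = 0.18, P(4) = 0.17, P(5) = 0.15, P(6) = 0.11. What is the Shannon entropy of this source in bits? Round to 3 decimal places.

2.712 bits

H = −Σ pᵢ log₂ pᵢ.
−0.05·log₂(0.05) = 0.2161
−0.13·log₂(0.13) = 0.3826
−0.21·log₂(0.21) = 0.4728
−0.18·log₂(0.18) = 0.4453
−0.17·log₂(0.17) = 0.4346
−0.15·log₂(0.15) = 0.4105
−0.11·log₂(0.11) = 0.3503
Sum ≈ 2.7123 → 2.712 bits.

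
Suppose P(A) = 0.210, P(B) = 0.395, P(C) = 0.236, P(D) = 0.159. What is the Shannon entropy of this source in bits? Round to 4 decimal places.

H = −Σ pᵢ log₂ pᵢ.
−0.210·log₂(0.210) = 0.4728
−0.395·log₂(0.395) = 0.5293
−0.236·log₂(0.236) = 0.4916
−0.159·log₂(0.159) = 0.4218
Sum ≈ 1.9156 → 1.9156 bits.

1.9156 bits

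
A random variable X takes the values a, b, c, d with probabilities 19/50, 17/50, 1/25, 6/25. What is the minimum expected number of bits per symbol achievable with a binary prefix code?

Repeatedly combine the two least-probable nodes; the expected code length is the sum of the merged weights.
merge 1/25 + 6/25 → 7/25
merge 7/25 + 17/50 → 31/50
merge 19/50 + 31/50 → 1
L = 7/25 + 31/50 + 1 = 19/10 = 1.9 bits/symbol.

1.9 bits/symbol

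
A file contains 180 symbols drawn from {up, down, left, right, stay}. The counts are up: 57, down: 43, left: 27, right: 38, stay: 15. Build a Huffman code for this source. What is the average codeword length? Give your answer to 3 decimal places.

2.233 bits/symbol

Probabilities are the counts divided by 180.
Repeatedly combine the two least-probable nodes; the expected code length is the sum of the merged weights.
merge 1/12 + 3/20 → 7/30
merge 19/90 + 7/30 → 4/9
merge 43/180 + 19/60 → 5/9
merge 4/9 + 5/9 → 1
L = 7/30 + 4/9 + 5/9 + 1 = 67/30 ≈ 2.233 bits/symbol.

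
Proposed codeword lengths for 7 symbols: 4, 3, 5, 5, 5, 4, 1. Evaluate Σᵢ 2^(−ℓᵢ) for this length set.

With common denominator 2^5 = 32: Σ 2^(−ℓᵢ) = 2/32 + 4/32 + 1/32 + 1/32 + 1/32 + 2/32 + 16/32 = 27/32 = 0.84375.

0.84375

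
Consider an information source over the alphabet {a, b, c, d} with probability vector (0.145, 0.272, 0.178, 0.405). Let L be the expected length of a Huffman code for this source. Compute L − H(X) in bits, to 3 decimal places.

0.032 bits

Entropy H = −Σ p log₂ p ≈ 1.8862 bits.
Huffman merges: 29/200+89/500→323/1000; 34/125+323/1000→119/200; 81/200+119/200→1. L = 959/500 ≈ 1.9180.
L − H = 1.9180 − 1.8862 = 0.032 bits.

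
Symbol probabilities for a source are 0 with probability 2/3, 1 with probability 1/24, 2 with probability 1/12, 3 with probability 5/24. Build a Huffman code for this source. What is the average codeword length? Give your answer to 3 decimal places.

1.458 bits/symbol

Repeatedly combine the two least-probable nodes; the expected code length is the sum of the merged weights.
merge 1/24 + 1/12 → 1/8
merge 1/8 + 5/24 → 1/3
merge 1/3 + 2/3 → 1
L = 1/8 + 1/3 + 1 = 35/24 ≈ 1.458 bits/symbol.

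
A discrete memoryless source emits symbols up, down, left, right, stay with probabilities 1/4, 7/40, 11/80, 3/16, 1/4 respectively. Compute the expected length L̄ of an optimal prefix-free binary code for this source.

Repeatedly combine the two least-probable nodes; the expected code length is the sum of the merged weights.
merge 11/80 + 7/40 → 5/16
merge 3/16 + 1/4 → 7/16
merge 1/4 + 5/16 → 9/16
merge 7/16 + 9/16 → 1
L = 5/16 + 7/16 + 9/16 + 1 = 37/16 = 2.3125 bits/symbol.

2.3125 bits/symbol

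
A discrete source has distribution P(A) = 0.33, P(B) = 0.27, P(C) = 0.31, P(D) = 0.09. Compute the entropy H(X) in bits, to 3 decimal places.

H = −Σ pᵢ log₂ pᵢ.
−0.33·log₂(0.33) = 0.5278
−0.27·log₂(0.27) = 0.5100
−0.31·log₂(0.31) = 0.5238
−0.09·log₂(0.09) = 0.3127
Sum ≈ 1.8743 → 1.874 bits.

1.874 bits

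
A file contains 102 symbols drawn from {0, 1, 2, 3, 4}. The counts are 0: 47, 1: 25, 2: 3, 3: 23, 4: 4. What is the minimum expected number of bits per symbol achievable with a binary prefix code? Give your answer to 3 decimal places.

Probabilities are the counts divided by 102.
Repeatedly combine the two least-probable nodes; the expected code length is the sum of the merged weights.
merge 1/34 + 2/51 → 7/102
merge 7/102 + 23/102 → 5/17
merge 25/102 + 5/17 → 55/102
merge 47/102 + 55/102 → 1
L = 7/102 + 5/17 + 55/102 + 1 = 97/51 ≈ 1.902 bits/symbol.

1.902 bits/symbol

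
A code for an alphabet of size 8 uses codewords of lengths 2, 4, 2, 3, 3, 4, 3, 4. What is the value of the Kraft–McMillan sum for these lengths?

With common denominator 2^4 = 16: Σ 2^(−ℓᵢ) = 4/16 + 1/16 + 4/16 + 2/16 + 2/16 + 1/16 + 2/16 + 1/16 = 17/16 = 1.0625.

1.0625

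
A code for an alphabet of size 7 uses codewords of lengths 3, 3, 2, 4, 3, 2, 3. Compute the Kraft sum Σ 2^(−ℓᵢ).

With common denominator 2^4 = 16: Σ 2^(−ℓᵢ) = 2/16 + 2/16 + 4/16 + 1/16 + 2/16 + 4/16 + 2/16 = 17/16 = 1.0625.

1.0625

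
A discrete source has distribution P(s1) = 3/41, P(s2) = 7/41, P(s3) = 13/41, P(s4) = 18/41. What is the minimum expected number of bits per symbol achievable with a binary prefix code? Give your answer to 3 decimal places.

1.805 bits/symbol

Repeatedly combine the two least-probable nodes; the expected code length is the sum of the merged weights.
merge 3/41 + 7/41 → 10/41
merge 10/41 + 13/41 → 23/41
merge 18/41 + 23/41 → 1
L = 10/41 + 23/41 + 1 = 74/41 ≈ 1.805 bits/symbol.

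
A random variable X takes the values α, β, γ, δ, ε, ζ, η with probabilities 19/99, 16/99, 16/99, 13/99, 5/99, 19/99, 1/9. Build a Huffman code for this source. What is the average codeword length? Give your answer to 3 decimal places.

Repeatedly combine the two least-probable nodes; the expected code length is the sum of the merged weights.
merge 5/99 + 1/9 → 16/99
merge 13/99 + 16/99 → 29/99
merge 16/99 + 16/99 → 32/99
merge 19/99 + 19/99 → 38/99
merge 29/99 + 32/99 → 61/99
merge 38/99 + 61/99 → 1
L = 16/99 + 29/99 + 32/99 + 38/99 + 61/99 + 1 = 25/9 ≈ 2.778 bits/symbol.

2.778 bits/symbol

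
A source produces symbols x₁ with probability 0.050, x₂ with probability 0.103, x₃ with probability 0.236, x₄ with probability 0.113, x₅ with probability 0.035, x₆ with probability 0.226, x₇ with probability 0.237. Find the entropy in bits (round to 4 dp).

2.5474 bits

H = −Σ pᵢ log₂ pᵢ.
−0.050·log₂(0.050) = 0.2161
−0.103·log₂(0.103) = 0.3378
−0.236·log₂(0.236) = 0.4916
−0.113·log₂(0.113) = 0.3555
−0.035·log₂(0.035) = 0.1693
−0.226·log₂(0.226) = 0.4849
−0.237·log₂(0.237) = 0.4923
Sum ≈ 2.5474 → 2.5474 bits.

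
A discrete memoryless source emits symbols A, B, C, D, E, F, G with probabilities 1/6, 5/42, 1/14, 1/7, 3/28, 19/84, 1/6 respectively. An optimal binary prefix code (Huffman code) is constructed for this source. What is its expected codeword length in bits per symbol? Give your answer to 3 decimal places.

Repeatedly combine the two least-probable nodes; the expected code length is the sum of the merged weights.
merge 1/14 + 3/28 → 5/28
merge 5/42 + 1/7 → 11/42
merge 1/6 + 1/6 → 1/3
merge 5/28 + 19/84 → 17/42
merge 11/42 + 1/3 → 25/42
merge 17/42 + 25/42 → 1
L = 5/28 + 11/42 + 1/3 + 17/42 + 25/42 + 1 = 233/84 ≈ 2.774 bits/symbol.

2.774 bits/symbol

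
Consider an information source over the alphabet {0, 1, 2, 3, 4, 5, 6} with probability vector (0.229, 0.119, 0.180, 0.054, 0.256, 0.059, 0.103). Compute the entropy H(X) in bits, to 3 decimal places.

H = −Σ pᵢ log₂ pᵢ.
−0.229·log₂(0.229) = 0.4870
−0.119·log₂(0.119) = 0.3654
−0.180·log₂(0.180) = 0.4453
−0.054·log₂(0.054) = 0.2274
−0.256·log₂(0.256) = 0.5032
−0.059·log₂(0.059) = 0.2409
−0.103·log₂(0.103) = 0.3378
Sum ≈ 2.6070 → 2.607 bits.

2.607 bits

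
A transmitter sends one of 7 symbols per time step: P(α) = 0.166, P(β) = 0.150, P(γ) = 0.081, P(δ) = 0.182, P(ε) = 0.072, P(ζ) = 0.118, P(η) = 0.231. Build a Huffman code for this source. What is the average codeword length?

2.74 bits/symbol

Repeatedly combine the two least-probable nodes; the expected code length is the sum of the merged weights.
merge 9/125 + 81/1000 → 153/1000
merge 59/500 + 3/20 → 67/250
merge 153/1000 + 83/500 → 319/1000
merge 91/500 + 231/1000 → 413/1000
merge 67/250 + 319/1000 → 587/1000
merge 413/1000 + 587/1000 → 1
L = 153/1000 + 67/250 + 319/1000 + 413/1000 + 587/1000 + 1 = 137/50 = 2.74 bits/symbol.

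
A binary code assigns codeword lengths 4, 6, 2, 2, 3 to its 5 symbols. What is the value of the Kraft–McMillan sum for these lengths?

0.703125

With common denominator 2^6 = 64: Σ 2^(−ℓᵢ) = 4/64 + 1/64 + 16/64 + 16/64 + 8/64 = 45/64 = 0.703125.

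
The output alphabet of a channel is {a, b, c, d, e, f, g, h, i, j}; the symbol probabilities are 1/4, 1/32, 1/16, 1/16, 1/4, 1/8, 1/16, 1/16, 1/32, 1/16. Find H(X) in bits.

Each probability is a power of 1/2, so log₂(1/p) is an integer.
H = Σ p·log₂(1/p) = 1/4·2 + 1/32·5 + 1/16·4 + 1/16·4 + 1/4·2 + 1/8·3 + 1/16·4 + 1/16·4 + 1/32·5 + 1/16·4 = 2.9375 bits.

2.9375 bits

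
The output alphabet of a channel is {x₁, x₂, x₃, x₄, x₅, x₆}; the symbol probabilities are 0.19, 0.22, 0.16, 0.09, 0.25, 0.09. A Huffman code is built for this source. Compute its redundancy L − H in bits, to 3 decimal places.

Entropy H = −Σ p log₂ p ≈ 2.4841 bits.
Huffman merges: 9/100+9/100→9/50; 4/25+9/50→17/50; 19/100+11/50→41/100; 1/4+17/50→59/100; 41/100+59/100→1. L = 63/25 ≈ 2.5200.
L − H = 2.5200 − 2.4841 = 0.036 bits.

0.036 bits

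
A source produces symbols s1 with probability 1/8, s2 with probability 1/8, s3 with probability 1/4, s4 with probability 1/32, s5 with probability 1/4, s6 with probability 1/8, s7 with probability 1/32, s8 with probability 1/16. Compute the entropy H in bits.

2.6875 bits

Each probability is a power of 1/2, so log₂(1/p) is an integer.
H = Σ p·log₂(1/p) = 1/8·3 + 1/8·3 + 1/4·2 + 1/32·5 + 1/4·2 + 1/8·3 + 1/32·5 + 1/16·4 = 2.6875 bits.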